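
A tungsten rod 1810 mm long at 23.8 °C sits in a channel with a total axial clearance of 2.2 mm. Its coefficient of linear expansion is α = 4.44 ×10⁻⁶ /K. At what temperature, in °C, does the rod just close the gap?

298 °C

α·L₀·ΔT = 2.2 mm ⇒ ΔT = 2.2 / (4.44×10⁻⁶ × 1810.0) = 273.8 K.
T = 23.8 + 273.8 = 297.6 °C.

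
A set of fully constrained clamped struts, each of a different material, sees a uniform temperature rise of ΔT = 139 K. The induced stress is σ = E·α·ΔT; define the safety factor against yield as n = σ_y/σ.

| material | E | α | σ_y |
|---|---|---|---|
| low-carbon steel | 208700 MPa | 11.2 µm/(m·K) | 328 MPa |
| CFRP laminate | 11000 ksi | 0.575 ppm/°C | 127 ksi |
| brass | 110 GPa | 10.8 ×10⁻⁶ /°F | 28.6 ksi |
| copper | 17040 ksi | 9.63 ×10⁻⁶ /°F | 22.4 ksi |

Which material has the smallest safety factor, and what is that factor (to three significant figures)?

Converting E to GPa, α to ×10⁻⁶/K, σ_y to MPa, then σ and n for each:
  low-carbon steel: E = 208.7, α = 11.2, σ_y = 328.0 → σ = 325 MPa, n = 1.01
  CFRP laminate: E = 75.84, α = 0.575, σ_y = 875.6 → σ = 6.06 MPa, n = 144
  brass: E = 110.0, α = 19.4, σ_y = 197.2 → σ = 297 MPa, n = 0.663
  copper: E = 117.5, α = 17.3, σ_y = 154.4 → σ = 283 MPa, n = 0.546
Copper has the lowest safety factor, n = 0.546.

copper, n = 0.546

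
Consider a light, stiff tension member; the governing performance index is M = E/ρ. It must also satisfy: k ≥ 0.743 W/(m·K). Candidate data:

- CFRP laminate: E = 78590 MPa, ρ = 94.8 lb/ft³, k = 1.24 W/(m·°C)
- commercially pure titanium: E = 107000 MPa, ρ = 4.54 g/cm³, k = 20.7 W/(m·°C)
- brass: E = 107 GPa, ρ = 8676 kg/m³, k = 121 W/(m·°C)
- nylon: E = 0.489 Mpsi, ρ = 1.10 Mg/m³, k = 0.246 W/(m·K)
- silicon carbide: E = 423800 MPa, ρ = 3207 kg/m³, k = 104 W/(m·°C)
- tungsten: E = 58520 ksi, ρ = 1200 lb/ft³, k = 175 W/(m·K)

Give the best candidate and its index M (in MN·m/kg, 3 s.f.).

silicon carbide, M = 132 MN·m/kg

Screen on constraints: k ≥ 0.743 W/(m·K). Survivors: CFRP laminate, commercially pure titanium, brass, silicon carbide, tungsten.
Normalizing units and computing the index:
  CFRP laminate: E = 78.59 GPa, ρ = 1519 kg/m³
  commercially pure titanium: E = 107.0 GPa, ρ = 4540 kg/m³
  brass: E = 107.0 GPa, ρ = 8676 kg/m³
  silicon carbide: E = 423.8 GPa, ρ = 3207 kg/m³
  tungsten: E = 403.5 GPa, ρ = 19220 kg/m³
  silicon carbide: M = 132 MN·m/kg
  CFRP laminate: M = 51.8 MN·m/kg
  commercially pure titanium: M = 23.6 MN·m/kg
  tungsten: M = 21.0 MN·m/kg
  brass: M = 12.3 MN·m/kg
The maximum is for silicon carbide.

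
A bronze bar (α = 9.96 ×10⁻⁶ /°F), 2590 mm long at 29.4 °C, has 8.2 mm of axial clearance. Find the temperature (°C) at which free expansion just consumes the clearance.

206 °C

α = 9.96×10⁻⁶/°F × 9/5 = 17.9×10⁻⁶/K.
α·L₀·ΔT = 8.2 mm ⇒ ΔT = 8.2 / (17.9×10⁻⁶ × 2590.0) = 176.6 K.
T = 29.4 + 176.6 = 206.0 °C.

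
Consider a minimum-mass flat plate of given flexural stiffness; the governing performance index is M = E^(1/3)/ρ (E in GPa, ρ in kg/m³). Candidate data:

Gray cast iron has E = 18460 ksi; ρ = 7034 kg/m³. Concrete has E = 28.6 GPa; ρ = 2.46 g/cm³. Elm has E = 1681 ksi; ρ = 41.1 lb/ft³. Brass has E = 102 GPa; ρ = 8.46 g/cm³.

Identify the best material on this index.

Putting every candidate on a common basis:
  gray cast iron: E = 127.3 GPa, ρ = 7034 kg/m³
  concrete: E = 28.60 GPa, ρ = 2460 kg/m³
  elm: E = 11.59 GPa, ρ = 658.4 kg/m³
  brass: E = 102.0 GPa, ρ = 8460 kg/m³
  elm: M = 3.44×10⁻³
  concrete: M = 1.24×10⁻³
  gray cast iron: M = 0.715×10⁻³
  brass: M = 0.552×10⁻³
Elm has the largest M.

elm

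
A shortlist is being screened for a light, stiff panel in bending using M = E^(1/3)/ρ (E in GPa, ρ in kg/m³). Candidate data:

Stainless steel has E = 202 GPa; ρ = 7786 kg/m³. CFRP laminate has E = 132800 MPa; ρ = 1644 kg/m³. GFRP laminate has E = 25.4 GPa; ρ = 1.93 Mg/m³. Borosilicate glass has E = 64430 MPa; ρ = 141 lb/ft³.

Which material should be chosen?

After converting to SI:
  stainless steel: E = 202.0 GPa, ρ = 7786 kg/m³
  CFRP laminate: E = 132.8 GPa, ρ = 1644 kg/m³
  GFRP laminate: E = 25.40 GPa, ρ = 1930 kg/m³
  borosilicate glass: E = 64.43 GPa, ρ = 2259 kg/m³
  CFRP laminate: M = 3.10×10⁻³
  borosilicate glass: M = 1.77×10⁻³
  GFRP laminate: M = 1.52×10⁻³
  stainless steel: M = 0.754×10⁻³
Highest index: CFRP laminate.

CFRP laminate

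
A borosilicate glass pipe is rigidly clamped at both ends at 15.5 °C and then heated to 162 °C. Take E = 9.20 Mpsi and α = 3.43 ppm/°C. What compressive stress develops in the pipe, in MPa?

31.9 MPa

E = 9.20 Mpsi = 63.43 GPa.
ΔT = 146.5 K. Constrained thermal stress σ = E·α·ΔT = 63.43×10³ MPa × 3.43×10⁻⁶ × 146.5 = 31.9 MPa (compressive).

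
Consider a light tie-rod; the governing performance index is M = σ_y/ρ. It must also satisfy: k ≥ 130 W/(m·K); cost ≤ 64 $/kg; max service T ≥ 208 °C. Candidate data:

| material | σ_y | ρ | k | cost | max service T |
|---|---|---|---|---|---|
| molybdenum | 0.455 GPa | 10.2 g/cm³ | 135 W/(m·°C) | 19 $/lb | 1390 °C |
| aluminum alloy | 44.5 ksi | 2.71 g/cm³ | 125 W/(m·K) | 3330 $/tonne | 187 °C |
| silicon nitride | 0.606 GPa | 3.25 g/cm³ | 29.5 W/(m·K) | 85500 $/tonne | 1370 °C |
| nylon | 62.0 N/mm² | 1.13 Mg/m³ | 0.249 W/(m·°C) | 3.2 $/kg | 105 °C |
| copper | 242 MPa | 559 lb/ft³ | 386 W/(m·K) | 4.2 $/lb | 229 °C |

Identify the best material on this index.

Screen on constraints: k ≥ 130 W/(m·K); cost ≤ 64 $/kg; max service T ≥ 208 °C. Survivors: molybdenum, copper.
Normalizing units and computing the index:
  molybdenum: σ_y = 455.0 MPa, ρ = 10200 kg/m³
  copper: σ_y = 242.0 MPa, ρ = 8954 kg/m³
  molybdenum: M = 44.6 kN·m/kg
  copper: M = 27.0 kN·m/kg
Molybdenum ranks first.

molybdenum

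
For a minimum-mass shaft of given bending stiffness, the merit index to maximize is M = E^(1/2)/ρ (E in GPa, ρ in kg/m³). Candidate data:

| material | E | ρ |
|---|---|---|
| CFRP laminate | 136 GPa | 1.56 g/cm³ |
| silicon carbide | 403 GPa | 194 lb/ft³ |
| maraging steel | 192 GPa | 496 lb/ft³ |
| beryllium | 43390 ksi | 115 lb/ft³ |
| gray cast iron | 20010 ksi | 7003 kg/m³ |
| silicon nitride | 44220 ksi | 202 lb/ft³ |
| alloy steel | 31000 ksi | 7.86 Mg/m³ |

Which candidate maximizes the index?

Putting every candidate on a common basis:
  CFRP laminate: E = 136.0 GPa, ρ = 1560 kg/m³
  silicon carbide: E = 403.0 GPa, ρ = 3108 kg/m³
  maraging steel: E = 192.0 GPa, ρ = 7945 kg/m³
  beryllium: E = 299.2 GPa, ρ = 1842 kg/m³
  gray cast iron: E = 138.0 GPa, ρ = 7003 kg/m³
  silicon nitride: E = 304.9 GPa, ρ = 3236 kg/m³
  alloy steel: E = 213.7 GPa, ρ = 7860 kg/m³
  beryllium: M = 9.39×10⁻³
  CFRP laminate: M = 7.48×10⁻³
  silicon carbide: M = 6.46×10⁻³
  silicon nitride: M = 5.40×10⁻³
  alloy steel: M = 1.86×10⁻³
  maraging steel: M = 1.74×10⁻³
  gray cast iron: M = 1.68×10⁻³
The maximum is for beryllium.

beryllium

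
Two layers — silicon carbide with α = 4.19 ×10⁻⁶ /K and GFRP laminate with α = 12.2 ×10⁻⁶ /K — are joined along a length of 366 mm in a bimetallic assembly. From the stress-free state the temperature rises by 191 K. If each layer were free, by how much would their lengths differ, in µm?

Δα = |4.19 − 12.2|×10⁻⁶/K = 8.01×10⁻⁶/K.
ΔL_mismatch = Δα·L·ΔT = 8.01×10⁻⁶ × 366.0 mm × 191.0 K = 560 µm.

560 µm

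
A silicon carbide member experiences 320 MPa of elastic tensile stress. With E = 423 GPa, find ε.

7.57×10⁻⁴

ε = σ/E = 320 / 423000 = 7.57×10⁻⁴.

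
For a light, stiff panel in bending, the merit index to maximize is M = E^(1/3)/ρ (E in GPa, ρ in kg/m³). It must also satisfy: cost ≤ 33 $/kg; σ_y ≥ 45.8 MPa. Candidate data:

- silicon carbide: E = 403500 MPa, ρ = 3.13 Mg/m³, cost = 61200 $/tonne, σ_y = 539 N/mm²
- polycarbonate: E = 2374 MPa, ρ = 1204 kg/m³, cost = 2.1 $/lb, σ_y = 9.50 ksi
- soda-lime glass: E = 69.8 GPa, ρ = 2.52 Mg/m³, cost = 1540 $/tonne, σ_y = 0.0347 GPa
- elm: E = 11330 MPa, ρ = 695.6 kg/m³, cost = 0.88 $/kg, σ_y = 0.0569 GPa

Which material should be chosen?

Screen on constraints: cost ≤ 33 $/kg; σ_y ≥ 45.8 MPa. Survivors: polycarbonate, elm.
In SI units:
  polycarbonate: E = 2.374 GPa, ρ = 1204 kg/m³
  elm: E = 11.33 GPa, ρ = 695.6 kg/m³
  elm: M = 3.23×10⁻³
  polycarbonate: M = 1.11×10⁻³
Highest index: elm.

elm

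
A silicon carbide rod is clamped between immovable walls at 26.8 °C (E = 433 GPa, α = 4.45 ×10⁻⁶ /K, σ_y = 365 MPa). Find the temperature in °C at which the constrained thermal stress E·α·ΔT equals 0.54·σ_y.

E·α·ΔT = 197.1 MPa ⇒ ΔT = 197.1 / (433.0×10³ × 4.45×10⁻⁶) = 102.3 K.
T = 26.8 + 102.3 = 129.1 °C.

129 °C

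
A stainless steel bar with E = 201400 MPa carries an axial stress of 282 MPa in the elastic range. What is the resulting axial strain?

E = 201400 MPa = 201.4 GPa = 201400 MPa.
ε = σ/E = 282 / 201400 = 1.40×10⁻³.

1.40×10⁻³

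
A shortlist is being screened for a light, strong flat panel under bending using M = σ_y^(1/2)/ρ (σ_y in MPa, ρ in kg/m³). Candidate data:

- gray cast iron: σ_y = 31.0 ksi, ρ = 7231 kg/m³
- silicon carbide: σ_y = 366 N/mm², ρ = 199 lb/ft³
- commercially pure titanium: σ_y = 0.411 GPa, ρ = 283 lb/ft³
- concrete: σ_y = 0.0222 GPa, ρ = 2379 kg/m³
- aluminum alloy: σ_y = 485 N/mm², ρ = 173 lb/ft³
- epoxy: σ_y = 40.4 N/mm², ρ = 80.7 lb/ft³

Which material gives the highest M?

After converting to SI:
  gray cast iron: σ_y = 213.7 MPa, ρ = 7231 kg/m³
  silicon carbide: σ_y = 366.0 MPa, ρ = 3188 kg/m³
  commercially pure titanium: σ_y = 411.0 MPa, ρ = 4533 kg/m³
  concrete: σ_y = 22.20 MPa, ρ = 2379 kg/m³
  aluminum alloy: σ_y = 485.0 MPa, ρ = 2771 kg/m³
  epoxy: σ_y = 40.40 MPa, ρ = 1293 kg/m³
  aluminum alloy: M = 7.95×10⁻³
  silicon carbide: M = 6.00×10⁻³
  epoxy: M = 4.92×10⁻³
  commercially pure titanium: M = 4.47×10⁻³
  gray cast iron: M = 2.02×10⁻³
  concrete: M = 1.98×10⁻³
Highest index: aluminum alloy.

aluminum alloy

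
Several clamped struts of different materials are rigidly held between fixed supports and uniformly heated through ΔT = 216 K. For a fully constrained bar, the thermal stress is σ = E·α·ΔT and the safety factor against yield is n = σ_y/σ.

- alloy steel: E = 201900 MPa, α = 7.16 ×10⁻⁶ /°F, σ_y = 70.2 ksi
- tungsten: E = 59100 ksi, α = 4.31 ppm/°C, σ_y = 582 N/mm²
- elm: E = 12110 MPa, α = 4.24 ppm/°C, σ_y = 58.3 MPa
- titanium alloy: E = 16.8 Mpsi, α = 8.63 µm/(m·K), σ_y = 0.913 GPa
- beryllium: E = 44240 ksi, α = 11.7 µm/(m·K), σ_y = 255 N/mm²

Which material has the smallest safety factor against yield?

Converting E to GPa, α to ×10⁻⁶/K, σ_y to MPa, then σ and n for each:
  alloy steel: E = 201.9, α = 12.9, σ_y = 484.0 → σ = 562 MPa, n = 0.861
  tungsten: E = 407.5, α = 4.31, σ_y = 582.0 → σ = 379 MPa, n = 1.53
  elm: E = 12.11, α = 4.24, σ_y = 58.30 → σ = 11.1 MPa, n = 5.26
  titanium alloy: E = 115.8, α = 8.63, σ_y = 913.0 → σ = 216 MPa, n = 4.23
  beryllium: E = 305.0, α = 11.7, σ_y = 255.0 → σ = 771 MPa, n = 0.331
The minimum is beryllium at n = 0.331.

beryllium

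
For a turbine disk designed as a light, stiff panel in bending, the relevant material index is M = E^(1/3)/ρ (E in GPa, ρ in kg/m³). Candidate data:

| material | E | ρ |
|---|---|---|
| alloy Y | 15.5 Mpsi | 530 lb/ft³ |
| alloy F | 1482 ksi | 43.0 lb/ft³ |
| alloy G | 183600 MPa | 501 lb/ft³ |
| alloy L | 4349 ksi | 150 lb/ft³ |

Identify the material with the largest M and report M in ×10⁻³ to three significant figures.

alloy F, M = 3.15×10⁻³

Putting every candidate on a common basis:
  alloy Y: E = 106.9 GPa, ρ = 8490 kg/m³
  alloy F: E = 10.22 GPa, ρ = 688.8 kg/m³
  alloy G: E = 183.6 GPa, ρ = 8025 kg/m³
  alloy L: E = 29.99 GPa, ρ = 2403 kg/m³
  alloy F: M = 3.15×10⁻³
  alloy L: M = 1.29×10⁻³
  alloy G: M = 0.708×10⁻³
  alloy Y: M = 0.559×10⁻³
Alloy F ranks first.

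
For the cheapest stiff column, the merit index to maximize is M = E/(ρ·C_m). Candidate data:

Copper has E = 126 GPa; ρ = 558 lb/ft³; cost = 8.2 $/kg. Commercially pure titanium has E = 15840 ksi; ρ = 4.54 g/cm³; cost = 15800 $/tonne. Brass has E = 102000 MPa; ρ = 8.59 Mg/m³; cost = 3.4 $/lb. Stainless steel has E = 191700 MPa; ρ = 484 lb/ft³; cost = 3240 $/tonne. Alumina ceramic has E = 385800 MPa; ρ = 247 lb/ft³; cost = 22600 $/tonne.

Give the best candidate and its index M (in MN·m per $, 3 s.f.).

Normalizing units and computing the index:
  copper: E = 126.0 GPa, ρ = 8938 kg/m³, cost = 8.200 $/kg
  commercially pure titanium: E = 109.2 GPa, ρ = 4540 kg/m³, cost = 15.80 $/kg
  brass: E = 102.0 GPa, ρ = 8590 kg/m³, cost = 7.496 $/kg
  stainless steel: E = 191.7 GPa, ρ = 7753 kg/m³, cost = 3.240 $/kg
  alumina ceramic: E = 385.8 GPa, ρ = 3957 kg/m³, cost = 22.60 $/kg
  stainless steel: M = 7.63 MN·m per $
  alumina ceramic: M = 4.31 MN·m per $
  copper: M = 1.72 MN·m per $
  brass: M = 1.58 MN·m per $
  commercially pure titanium: M = 1.52 MN·m per $
Stainless steel has the largest M.

stainless steel, M = 7.63 MN·m per $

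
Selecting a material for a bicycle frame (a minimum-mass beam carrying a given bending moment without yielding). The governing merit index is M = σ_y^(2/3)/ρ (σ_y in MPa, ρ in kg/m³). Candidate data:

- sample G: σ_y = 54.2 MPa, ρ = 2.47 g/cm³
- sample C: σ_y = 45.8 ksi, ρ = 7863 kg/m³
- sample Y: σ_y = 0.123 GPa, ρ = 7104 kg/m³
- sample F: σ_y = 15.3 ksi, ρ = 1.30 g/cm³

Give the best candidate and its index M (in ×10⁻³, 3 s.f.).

Convert each candidate to consistent units, then evaluate M:
  sample G: σ_y = 54.20 MPa, ρ = 2470 kg/m³
  sample C: σ_y = 315.8 MPa, ρ = 7863 kg/m³
  sample Y: σ_y = 123.0 MPa, ρ = 7104 kg/m³
  sample F: σ_y = 105.5 MPa, ρ = 1300 kg/m³
  sample F: M = 17.2×10⁻³
  sample C: M = 5.90×10⁻³
  sample G: M = 5.80×10⁻³
  sample Y: M = 3.48×10⁻³
Sample F ranks first.

sample F, M = 17.2×10⁻³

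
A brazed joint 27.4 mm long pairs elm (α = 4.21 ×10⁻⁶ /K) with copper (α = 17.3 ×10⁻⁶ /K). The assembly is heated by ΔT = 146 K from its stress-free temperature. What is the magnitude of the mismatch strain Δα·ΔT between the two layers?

Δα = |4.21 − 17.3|×10⁻⁶/K = 13.1×10⁻⁶/K.
Mismatch strain = Δα·ΔT = 13.1×10⁻⁶ × 146.0 = 1.91×10⁻³.

1.91×10⁻³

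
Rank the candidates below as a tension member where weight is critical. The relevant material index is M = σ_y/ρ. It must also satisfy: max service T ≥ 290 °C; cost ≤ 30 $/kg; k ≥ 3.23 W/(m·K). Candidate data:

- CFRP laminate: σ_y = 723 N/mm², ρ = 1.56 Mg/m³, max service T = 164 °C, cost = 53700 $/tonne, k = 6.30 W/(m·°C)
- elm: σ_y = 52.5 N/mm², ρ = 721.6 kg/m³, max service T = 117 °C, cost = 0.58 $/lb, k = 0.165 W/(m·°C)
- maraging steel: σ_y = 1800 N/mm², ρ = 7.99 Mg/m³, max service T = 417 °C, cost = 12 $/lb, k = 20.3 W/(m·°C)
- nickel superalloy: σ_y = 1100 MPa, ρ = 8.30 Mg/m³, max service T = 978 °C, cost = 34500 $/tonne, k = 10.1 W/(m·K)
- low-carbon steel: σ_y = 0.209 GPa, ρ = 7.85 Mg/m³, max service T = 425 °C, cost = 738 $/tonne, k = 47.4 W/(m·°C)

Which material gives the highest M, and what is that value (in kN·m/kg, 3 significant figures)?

maraging steel, M = 225 kN·m/kg

Screen on constraints: max service T ≥ 290 °C; cost ≤ 30 $/kg; k ≥ 3.23 W/(m·K). Survivors: maraging steel, low-carbon steel.
Convert each candidate to consistent units, then evaluate M:
  maraging steel: σ_y = 1800 MPa, ρ = 7990 kg/m³
  low-carbon steel: σ_y = 209.0 MPa, ρ = 7850 kg/m³
  maraging steel: M = 225 kN·m/kg
  low-carbon steel: M = 26.6 kN·m/kg
Maraging steel has the largest M.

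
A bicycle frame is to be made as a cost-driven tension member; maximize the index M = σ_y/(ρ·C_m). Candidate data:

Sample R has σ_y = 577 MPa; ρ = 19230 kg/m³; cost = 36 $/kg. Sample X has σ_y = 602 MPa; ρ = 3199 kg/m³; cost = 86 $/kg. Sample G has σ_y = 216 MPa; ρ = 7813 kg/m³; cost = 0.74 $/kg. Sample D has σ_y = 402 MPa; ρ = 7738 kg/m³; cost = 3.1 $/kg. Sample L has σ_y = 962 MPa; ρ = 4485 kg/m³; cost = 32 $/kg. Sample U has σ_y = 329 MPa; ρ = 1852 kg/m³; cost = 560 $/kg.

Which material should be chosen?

Per-candidate index values:
  sample G: M = 37.4 kN·m per $
  sample D: M = 16.8 kN·m per $
  sample L: M = 6.70 kN·m per $
  sample X: M = 2.19 kN·m per $
  sample R: M = 0.833 kN·m per $
  sample U: M = 0.317 kN·m per $
Sample G ranks first.

sample G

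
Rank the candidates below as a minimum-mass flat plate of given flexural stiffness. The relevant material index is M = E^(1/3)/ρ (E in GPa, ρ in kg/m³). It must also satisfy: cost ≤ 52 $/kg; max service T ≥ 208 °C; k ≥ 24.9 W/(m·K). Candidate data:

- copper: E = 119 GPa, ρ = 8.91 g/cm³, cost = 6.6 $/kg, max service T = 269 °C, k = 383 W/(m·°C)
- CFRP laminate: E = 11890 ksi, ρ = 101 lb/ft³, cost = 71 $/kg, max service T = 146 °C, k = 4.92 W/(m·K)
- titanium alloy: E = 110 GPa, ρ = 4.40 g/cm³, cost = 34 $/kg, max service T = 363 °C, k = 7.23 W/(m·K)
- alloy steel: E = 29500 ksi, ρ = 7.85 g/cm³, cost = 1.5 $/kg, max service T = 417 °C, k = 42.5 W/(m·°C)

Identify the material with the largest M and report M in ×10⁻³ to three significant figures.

Screen on constraints: cost ≤ 52 $/kg; max service T ≥ 208 °C; k ≥ 24.9 W/(m·K). Survivors: copper, alloy steel.
Putting every candidate on a common basis:
  copper: E = 119.0 GPa, ρ = 8910 kg/m³
  alloy steel: E = 203.4 GPa, ρ = 7850 kg/m³
  alloy steel: M = 0.749×10⁻³
  copper: M = 0.552×10⁻³
Highest index: alloy steel.

alloy steel, M = 0.749×10⁻³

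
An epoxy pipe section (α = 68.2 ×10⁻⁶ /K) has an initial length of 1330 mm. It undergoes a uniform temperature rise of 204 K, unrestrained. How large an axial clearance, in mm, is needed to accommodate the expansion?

18.5 mm

ΔL = α·L₀·ΔT = 68.2×10⁻⁶ × 1330 mm × 204.0 K = 18.5 mm.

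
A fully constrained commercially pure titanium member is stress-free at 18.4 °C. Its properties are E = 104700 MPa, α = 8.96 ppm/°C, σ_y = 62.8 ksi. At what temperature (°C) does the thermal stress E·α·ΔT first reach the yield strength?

480 °C

E = 104700 MPa = 104.7 GPa.
σ_y = 62.8 ksi = 433.0 MPa.
E·α·ΔT = 433.0 MPa ⇒ ΔT = 433.0 / (104.7×10³ × 8.96×10⁻⁶) = 461.6 K.
T = 18.4 + 461.6 = 480.0 °C.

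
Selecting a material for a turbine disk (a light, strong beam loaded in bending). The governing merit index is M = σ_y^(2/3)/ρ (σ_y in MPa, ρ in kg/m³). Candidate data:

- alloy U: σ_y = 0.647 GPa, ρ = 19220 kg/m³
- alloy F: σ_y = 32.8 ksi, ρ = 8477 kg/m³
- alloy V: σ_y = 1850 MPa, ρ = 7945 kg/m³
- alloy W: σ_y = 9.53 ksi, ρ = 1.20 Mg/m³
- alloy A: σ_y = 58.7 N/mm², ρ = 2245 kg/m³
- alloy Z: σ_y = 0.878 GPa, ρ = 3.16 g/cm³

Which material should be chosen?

alloy Z

After converting to SI:
  alloy U: σ_y = 647.0 MPa, ρ = 19220 kg/m³
  alloy F: σ_y = 226.1 MPa, ρ = 8477 kg/m³
  alloy V: σ_y = 1850 MPa, ρ = 7945 kg/m³
  alloy W: σ_y = 65.71 MPa, ρ = 1200 kg/m³
  alloy A: σ_y = 58.70 MPa, ρ = 2245 kg/m³
  alloy Z: σ_y = 878.0 MPa, ρ = 3160 kg/m³
  alloy Z: M = 29.0×10⁻³
  alloy V: M = 19.0×10⁻³
  alloy W: M = 13.6×10⁻³
  alloy A: M = 6.73×10⁻³
  alloy F: M = 4.38×10⁻³
  alloy U: M = 3.89×10⁻³
Alloy Z has the largest M.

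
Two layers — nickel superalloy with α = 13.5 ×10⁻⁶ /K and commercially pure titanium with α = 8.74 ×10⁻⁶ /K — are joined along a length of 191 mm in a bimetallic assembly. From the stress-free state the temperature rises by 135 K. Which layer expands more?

nickel superalloy

α(nickel superalloy) = 13.5×10⁻⁶/K vs α(commercially pure titanium) = 8.74×10⁻⁶/K.
Higher α expands more for the same ΔT: nickel superalloy.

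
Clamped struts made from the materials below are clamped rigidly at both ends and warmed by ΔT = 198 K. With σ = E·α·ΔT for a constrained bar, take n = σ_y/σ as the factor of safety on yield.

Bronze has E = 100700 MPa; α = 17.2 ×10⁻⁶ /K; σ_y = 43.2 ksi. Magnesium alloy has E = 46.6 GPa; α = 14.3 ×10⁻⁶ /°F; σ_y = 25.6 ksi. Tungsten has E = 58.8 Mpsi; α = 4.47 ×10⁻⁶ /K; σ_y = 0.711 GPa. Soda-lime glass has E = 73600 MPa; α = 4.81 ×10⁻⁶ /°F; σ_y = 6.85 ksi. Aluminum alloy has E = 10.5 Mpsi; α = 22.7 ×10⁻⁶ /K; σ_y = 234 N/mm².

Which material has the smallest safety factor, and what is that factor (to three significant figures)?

soda-lime glass, n = 0.374

With everything in SI (GPa, ×10⁻⁶/K, MPa):
  bronze: E = 100.7, α = 17.2, σ_y = 297.9 → σ = 343 MPa, n = 0.869
  magnesium alloy: E = 46.60, α = 25.7, σ_y = 176.5 → σ = 237 MPa, n = 0.743
  tungsten: E = 405.4, α = 4.47, σ_y = 711.0 → σ = 359 MPa, n = 1.98
  soda-lime glass: E = 73.60, α = 8.66, σ_y = 47.23 → σ = 126 MPa, n = 0.374
  aluminum alloy: E = 72.39, α = 22.7, σ_y = 234.0 → σ = 325 MPa, n = 0.719
Soda-lime glass has the lowest safety factor, n = 0.374.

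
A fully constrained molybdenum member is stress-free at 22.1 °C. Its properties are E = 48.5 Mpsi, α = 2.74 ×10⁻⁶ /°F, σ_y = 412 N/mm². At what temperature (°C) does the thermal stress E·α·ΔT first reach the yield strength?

E = 48.5 Mpsi = 334.4 GPa.
α = 2.74×10⁻⁶/°F × 9/5 = 4.93×10⁻⁶/K.
σ_y = 412 N/mm² = 412.0 MPa.
E·α·ΔT = 412.0 MPa ⇒ ΔT = 412.0 / (334.4×10³ × 4.93×10⁻⁶) = 249.8 K.
T = 22.1 + 249.8 = 271.9 °C.

272 °C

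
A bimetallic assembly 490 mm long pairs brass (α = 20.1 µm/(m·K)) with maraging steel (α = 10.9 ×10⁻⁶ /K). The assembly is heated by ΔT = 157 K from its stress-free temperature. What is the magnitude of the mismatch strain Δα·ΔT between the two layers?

Δα = |20.1 − 10.9|×10⁻⁶/K = 9.20×10⁻⁶/K.
Mismatch strain = Δα·ΔT = 9.20×10⁻⁶ × 157.0 = 1.44×10⁻³.

1.44×10⁻³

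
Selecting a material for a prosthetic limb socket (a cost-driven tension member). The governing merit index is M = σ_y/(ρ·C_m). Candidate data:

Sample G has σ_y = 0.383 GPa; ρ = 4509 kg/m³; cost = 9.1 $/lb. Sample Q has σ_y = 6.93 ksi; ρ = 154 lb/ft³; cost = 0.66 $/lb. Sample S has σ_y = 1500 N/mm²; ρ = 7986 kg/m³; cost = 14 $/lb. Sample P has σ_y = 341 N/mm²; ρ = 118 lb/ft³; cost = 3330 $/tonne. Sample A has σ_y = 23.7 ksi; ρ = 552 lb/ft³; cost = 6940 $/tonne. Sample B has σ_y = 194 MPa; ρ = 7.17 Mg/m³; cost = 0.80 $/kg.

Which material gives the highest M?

Normalizing units and computing the index:
  sample G: σ_y = 383.0 MPa, ρ = 4509 kg/m³, cost = 20.06 $/kg
  sample Q: σ_y = 47.78 MPa, ρ = 2467 kg/m³, cost = 1.455 $/kg
  sample S: σ_y = 1500 MPa, ρ = 7986 kg/m³, cost = 30.86 $/kg
  sample P: σ_y = 341.0 MPa, ρ = 1890 kg/m³, cost = 3.330 $/kg
  sample A: σ_y = 163.4 MPa, ρ = 8842 kg/m³, cost = 6.940 $/kg
  sample B: σ_y = 194.0 MPa, ρ = 7170 kg/m³, cost = 0.8000 $/kg
  sample P: M = 54.2 kN·m per $
  sample B: M = 33.8 kN·m per $
  sample Q: M = 13.3 kN·m per $
  sample S: M = 6.09 kN·m per $
  sample G: M = 4.23 kN·m per $
  sample A: M = 2.66 kN·m per $
Sample P has the largest M.

sample P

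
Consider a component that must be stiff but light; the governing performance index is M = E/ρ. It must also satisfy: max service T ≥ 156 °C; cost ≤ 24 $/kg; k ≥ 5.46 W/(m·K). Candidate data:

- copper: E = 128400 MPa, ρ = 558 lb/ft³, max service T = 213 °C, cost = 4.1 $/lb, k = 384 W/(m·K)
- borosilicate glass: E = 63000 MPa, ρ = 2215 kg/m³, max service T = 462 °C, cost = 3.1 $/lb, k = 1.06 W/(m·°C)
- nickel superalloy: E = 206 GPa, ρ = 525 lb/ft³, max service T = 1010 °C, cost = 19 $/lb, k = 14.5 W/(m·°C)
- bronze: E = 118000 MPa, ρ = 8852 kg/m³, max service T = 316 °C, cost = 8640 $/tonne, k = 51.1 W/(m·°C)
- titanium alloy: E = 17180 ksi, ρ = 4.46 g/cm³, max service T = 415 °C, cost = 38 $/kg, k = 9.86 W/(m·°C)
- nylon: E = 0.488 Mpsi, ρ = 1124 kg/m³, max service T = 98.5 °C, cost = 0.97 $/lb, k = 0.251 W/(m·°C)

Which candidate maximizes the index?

Screen on constraints: max service T ≥ 156 °C; cost ≤ 24 $/kg; k ≥ 5.46 W/(m·K). Survivors: copper, bronze.
Normalizing units and computing the index:
  copper: E = 128.4 GPa, ρ = 8938 kg/m³
  bronze: E = 118.0 GPa, ρ = 8852 kg/m³
  copper: M = 14.4 MN·m/kg
  bronze: M = 13.3 MN·m/kg
Copper has the largest M.

copper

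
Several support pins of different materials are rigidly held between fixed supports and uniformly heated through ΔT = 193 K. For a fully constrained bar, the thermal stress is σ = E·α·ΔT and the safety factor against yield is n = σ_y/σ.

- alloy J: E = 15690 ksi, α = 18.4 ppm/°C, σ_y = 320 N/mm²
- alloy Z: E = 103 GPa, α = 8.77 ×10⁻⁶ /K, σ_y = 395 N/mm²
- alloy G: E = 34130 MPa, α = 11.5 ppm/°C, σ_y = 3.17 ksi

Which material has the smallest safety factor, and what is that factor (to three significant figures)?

alloy G, n = 0.289

With everything in SI (GPa, ×10⁻⁶/K, MPa):
  alloy J: E = 108.2, α = 18.4, σ_y = 320.0 → σ = 384 MPa, n = 0.833
  alloy Z: E = 103.0, α = 8.77, σ_y = 395.0 → σ = 174 MPa, n = 2.27
  alloy G: E = 34.13, α = 11.5, σ_y = 21.86 → σ = 75.8 MPa, n = 0.289
The minimum is alloy G at n = 0.289.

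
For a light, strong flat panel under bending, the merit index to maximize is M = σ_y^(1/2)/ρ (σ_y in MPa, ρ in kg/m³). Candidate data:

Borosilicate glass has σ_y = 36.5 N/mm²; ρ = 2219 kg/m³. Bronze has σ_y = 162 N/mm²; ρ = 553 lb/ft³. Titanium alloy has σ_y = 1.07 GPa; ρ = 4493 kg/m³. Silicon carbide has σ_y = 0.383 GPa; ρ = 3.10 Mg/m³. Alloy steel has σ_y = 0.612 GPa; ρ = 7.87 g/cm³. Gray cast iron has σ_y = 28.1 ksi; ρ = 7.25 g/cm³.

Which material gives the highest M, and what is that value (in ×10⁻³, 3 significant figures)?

Convert each candidate to consistent units, then evaluate M:
  borosilicate glass: σ_y = 36.50 MPa, ρ = 2219 kg/m³
  bronze: σ_y = 162.0 MPa, ρ = 8858 kg/m³
  titanium alloy: σ_y = 1070 MPa, ρ = 4493 kg/m³
  silicon carbide: σ_y = 383.0 MPa, ρ = 3100 kg/m³
  alloy steel: σ_y = 612.0 MPa, ρ = 7870 kg/m³
  gray cast iron: σ_y = 193.7 MPa, ρ = 7250 kg/m³
  titanium alloy: M = 7.28×10⁻³
  silicon carbide: M = 6.31×10⁻³
  alloy steel: M = 3.14×10⁻³
  borosilicate glass: M = 2.72×10⁻³
  gray cast iron: M = 1.92×10⁻³
  bronze: M = 1.44×10⁻³
Highest index: titanium alloy.

titanium alloy, M = 7.28×10⁻³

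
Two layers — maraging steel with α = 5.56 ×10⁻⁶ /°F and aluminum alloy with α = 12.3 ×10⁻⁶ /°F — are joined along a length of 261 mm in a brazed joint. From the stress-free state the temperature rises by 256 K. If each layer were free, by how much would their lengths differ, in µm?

811 µm

maraging steel: α = 5.56×10⁻⁶/°F × 9/5 = 10.0×10⁻⁶/K.
aluminum alloy: α = 12.3×10⁻⁶/°F × 9/5 = 22.1×10⁻⁶/K.
Δα = |10.0 − 22.1|×10⁻⁶/K = 12.1×10⁻⁶/K.
ΔL_mismatch = Δα·L·ΔT = 12.1×10⁻⁶ × 261.0 mm × 256.0 K = 811 µm.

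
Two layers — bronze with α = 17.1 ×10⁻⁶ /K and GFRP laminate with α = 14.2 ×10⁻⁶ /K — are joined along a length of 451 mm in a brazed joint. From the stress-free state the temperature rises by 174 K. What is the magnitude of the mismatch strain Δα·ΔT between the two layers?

Δα = |17.1 − 14.2|×10⁻⁶/K = 2.90×10⁻⁶/K.
Mismatch strain = Δα·ΔT = 2.90×10⁻⁶ × 174.0 = 5.05×10⁻⁴.

5.05×10⁻⁴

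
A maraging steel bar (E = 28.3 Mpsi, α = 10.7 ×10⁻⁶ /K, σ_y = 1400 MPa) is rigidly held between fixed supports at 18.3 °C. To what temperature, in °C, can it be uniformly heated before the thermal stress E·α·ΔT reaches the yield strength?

689 °C

E = 28.3 Mpsi = 195.1 GPa.
E·α·ΔT = 1400 MPa ⇒ ΔT = 1400 / (195.1×10³ × 10.7×10⁻⁶) = 670.6 K.
T = 18.3 + 670.6 = 688.9 °C.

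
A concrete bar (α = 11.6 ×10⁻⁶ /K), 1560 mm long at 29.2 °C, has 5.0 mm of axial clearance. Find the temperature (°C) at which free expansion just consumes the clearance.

α·L₀·ΔT = 5.0 mm ⇒ ΔT = 5.0 / (11.6×10⁻⁶ × 1560.0) = 276.3 K.
T = 29.2 + 276.3 = 305.5 °C.

306 °C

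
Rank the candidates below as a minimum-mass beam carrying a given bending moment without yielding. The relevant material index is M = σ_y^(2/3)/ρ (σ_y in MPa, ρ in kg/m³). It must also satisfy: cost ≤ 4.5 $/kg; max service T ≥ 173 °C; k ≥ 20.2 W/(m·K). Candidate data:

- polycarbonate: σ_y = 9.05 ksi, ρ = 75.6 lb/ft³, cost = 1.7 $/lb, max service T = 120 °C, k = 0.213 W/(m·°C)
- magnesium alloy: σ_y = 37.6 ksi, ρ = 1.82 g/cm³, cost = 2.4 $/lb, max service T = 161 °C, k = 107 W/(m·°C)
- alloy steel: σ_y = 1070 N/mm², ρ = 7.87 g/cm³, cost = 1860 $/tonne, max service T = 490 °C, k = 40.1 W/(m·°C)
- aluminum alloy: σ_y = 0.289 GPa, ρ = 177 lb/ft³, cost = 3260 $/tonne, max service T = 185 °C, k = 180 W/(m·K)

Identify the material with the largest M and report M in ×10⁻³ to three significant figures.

aluminum alloy, M = 15.4×10⁻³

Screen on constraints: cost ≤ 4.5 $/kg; max service T ≥ 173 °C; k ≥ 20.2 W/(m·K). Survivors: alloy steel, aluminum alloy.
Convert each candidate to consistent units, then evaluate M:
  alloy steel: σ_y = 1070 MPa, ρ = 7870 kg/m³
  aluminum alloy: σ_y = 289.0 MPa, ρ = 2835 kg/m³
  aluminum alloy: M = 15.4×10⁻³
  alloy steel: M = 13.3×10⁻³
Aluminum alloy has the largest M.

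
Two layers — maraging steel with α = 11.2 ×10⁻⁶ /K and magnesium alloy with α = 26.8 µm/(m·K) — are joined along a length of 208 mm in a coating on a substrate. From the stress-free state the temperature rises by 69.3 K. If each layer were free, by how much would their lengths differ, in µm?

Δα = |11.2 − 26.8|×10⁻⁶/K = 15.6×10⁻⁶/K.
ΔL_mismatch = Δα·L·ΔT = 15.6×10⁻⁶ × 208.0 mm × 69.3 K = 225 µm.

225 µm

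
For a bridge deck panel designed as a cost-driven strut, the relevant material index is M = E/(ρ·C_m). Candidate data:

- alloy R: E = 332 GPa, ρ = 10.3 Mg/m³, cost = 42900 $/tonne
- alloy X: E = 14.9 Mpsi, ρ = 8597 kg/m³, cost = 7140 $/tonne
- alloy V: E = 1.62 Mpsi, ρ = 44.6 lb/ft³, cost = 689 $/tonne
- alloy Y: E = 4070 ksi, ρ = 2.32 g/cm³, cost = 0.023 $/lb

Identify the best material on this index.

Normalizing units and computing the index:
  alloy R: E = 332.0 GPa, ρ = 10300 kg/m³, cost = 42.90 $/kg
  alloy X: E = 102.7 GPa, ρ = 8597 kg/m³, cost = 7.140 $/kg
  alloy V: E = 11.17 GPa, ρ = 714.4 kg/m³, cost = 0.6890 $/kg
  alloy Y: E = 28.06 GPa, ρ = 2320 kg/m³, cost = 0.05071 $/kg
  alloy Y: M = 239 MN·m per $
  alloy V: M = 22.7 MN·m per $
  alloy X: M = 1.67 MN·m per $
  alloy R: M = 0.751 MN·m per $
Alloy Y ranks first.

alloy Y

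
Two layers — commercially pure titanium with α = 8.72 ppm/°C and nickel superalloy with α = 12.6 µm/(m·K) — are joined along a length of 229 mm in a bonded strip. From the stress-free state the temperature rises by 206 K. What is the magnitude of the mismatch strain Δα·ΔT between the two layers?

7.99×10⁻⁴

Δα = |8.72 − 12.6|×10⁻⁶/K = 3.88×10⁻⁶/K.
Mismatch strain = Δα·ΔT = 3.88×10⁻⁶ × 206.0 = 7.99×10⁻⁴.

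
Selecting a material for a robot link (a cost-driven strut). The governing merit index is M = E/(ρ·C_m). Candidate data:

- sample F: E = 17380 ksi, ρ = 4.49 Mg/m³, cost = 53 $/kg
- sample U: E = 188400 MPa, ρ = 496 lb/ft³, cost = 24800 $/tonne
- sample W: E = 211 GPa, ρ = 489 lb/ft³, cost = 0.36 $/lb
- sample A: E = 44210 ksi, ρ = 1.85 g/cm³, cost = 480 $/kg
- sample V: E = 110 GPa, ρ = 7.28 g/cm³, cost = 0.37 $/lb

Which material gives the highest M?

Convert each candidate to consistent units, then evaluate M:
  sample F: E = 119.8 GPa, ρ = 4490 kg/m³, cost = 53.00 $/kg
  sample U: E = 188.4 GPa, ρ = 7945 kg/m³, cost = 24.80 $/kg
  sample W: E = 211.0 GPa, ρ = 7833 kg/m³, cost = 0.7937 $/kg
  sample A: E = 304.8 GPa, ρ = 1850 kg/m³, cost = 480.0 $/kg
  sample V: E = 110.0 GPa, ρ = 7280 kg/m³, cost = 0.8157 $/kg
  sample W: M = 33.9 MN·m per $
  sample V: M = 18.5 MN·m per $
  sample U: M = 0.956 MN·m per $
  sample F: M = 0.504 MN·m per $
  sample A: M = 0.343 MN·m per $
Sample W ranks first.

sample W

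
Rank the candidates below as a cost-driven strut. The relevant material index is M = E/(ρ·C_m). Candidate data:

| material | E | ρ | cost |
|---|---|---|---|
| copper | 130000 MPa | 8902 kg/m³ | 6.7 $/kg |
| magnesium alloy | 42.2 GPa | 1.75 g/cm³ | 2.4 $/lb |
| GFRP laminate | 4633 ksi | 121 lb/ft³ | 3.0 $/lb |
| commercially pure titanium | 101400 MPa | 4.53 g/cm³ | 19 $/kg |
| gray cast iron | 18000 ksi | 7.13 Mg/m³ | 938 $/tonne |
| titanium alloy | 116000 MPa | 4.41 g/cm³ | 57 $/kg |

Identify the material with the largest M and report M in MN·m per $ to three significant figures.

gray cast iron, M = 18.6 MN·m per $

Convert each candidate to consistent units, then evaluate M:
  copper: E = 130.0 GPa, ρ = 8902 kg/m³, cost = 6.700 $/kg
  magnesium alloy: E = 42.20 GPa, ρ = 1750 kg/m³, cost = 5.291 $/kg
  GFRP laminate: E = 31.94 GPa, ρ = 1938 kg/m³, cost = 6.614 $/kg
  commercially pure titanium: E = 101.4 GPa, ρ = 4530 kg/m³, cost = 19.00 $/kg
  gray cast iron: E = 124.1 GPa, ρ = 7130 kg/m³, cost = 0.9380 $/kg
  titanium alloy: E = 116.0 GPa, ρ = 4410 kg/m³, cost = 57.00 $/kg
  gray cast iron: M = 18.6 MN·m per $
  magnesium alloy: M = 4.56 MN·m per $
  GFRP laminate: M = 2.49 MN·m per $
  copper: M = 2.18 MN·m per $
  commercially pure titanium: M = 1.18 MN·m per $
  titanium alloy: M = 0.461 MN·m per $
Highest index: gray cast iron.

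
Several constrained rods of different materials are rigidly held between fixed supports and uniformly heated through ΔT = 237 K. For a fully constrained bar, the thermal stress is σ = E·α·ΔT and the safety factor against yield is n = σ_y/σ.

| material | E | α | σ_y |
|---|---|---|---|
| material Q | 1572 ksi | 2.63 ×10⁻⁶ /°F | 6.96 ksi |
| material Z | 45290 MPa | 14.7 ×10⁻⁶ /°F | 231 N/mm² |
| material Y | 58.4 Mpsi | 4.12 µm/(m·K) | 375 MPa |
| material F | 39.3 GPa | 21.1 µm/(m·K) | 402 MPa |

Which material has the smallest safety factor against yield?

In consistent units (E in GPa, α in ×10⁻⁶/K, σ_y in MPa):
  material Q: E = 10.84, α = 4.73, σ_y = 47.99 → σ = 12.2 MPa, n = 3.95
  material Z: E = 45.29, α = 26.5, σ_y = 231.0 → σ = 284 MPa, n = 0.813
  material Y: E = 402.7, α = 4.12, σ_y = 375.0 → σ = 393 MPa, n = 0.954
  material F: E = 39.30, α = 21.1, σ_y = 402.0 → σ = 197 MPa, n = 2.05
The minimum is material Z at n = 0.813.

material Z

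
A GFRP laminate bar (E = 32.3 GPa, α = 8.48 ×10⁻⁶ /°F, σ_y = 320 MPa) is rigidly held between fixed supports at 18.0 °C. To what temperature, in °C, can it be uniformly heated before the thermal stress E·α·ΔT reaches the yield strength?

667 °C

α = 8.48×10⁻⁶/°F × 9/5 = 15.3×10⁻⁶/K.
E·α·ΔT = 320.0 MPa ⇒ ΔT = 320.0 / (32.30×10³ × 15.3×10⁻⁶) = 649.1 K.
T = 18.0 + 649.1 = 667.1 °C.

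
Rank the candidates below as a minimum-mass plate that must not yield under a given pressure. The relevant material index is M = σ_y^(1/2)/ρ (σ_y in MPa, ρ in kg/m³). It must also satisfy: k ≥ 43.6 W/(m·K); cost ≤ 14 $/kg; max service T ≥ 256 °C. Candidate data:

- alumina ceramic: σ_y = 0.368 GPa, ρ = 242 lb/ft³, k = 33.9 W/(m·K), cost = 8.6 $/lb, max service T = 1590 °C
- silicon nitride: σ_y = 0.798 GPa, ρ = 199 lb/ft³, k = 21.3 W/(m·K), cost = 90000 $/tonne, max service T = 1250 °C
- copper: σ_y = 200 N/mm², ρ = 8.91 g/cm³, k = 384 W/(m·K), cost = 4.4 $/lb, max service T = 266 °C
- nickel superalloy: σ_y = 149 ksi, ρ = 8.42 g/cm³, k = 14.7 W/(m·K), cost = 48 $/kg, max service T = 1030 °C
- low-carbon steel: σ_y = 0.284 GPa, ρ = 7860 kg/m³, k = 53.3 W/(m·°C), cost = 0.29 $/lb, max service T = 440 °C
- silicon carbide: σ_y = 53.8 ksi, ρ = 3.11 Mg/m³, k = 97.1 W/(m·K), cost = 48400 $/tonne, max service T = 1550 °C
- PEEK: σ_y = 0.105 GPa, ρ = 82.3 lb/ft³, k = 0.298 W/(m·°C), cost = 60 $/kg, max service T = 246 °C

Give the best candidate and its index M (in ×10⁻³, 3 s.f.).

low-carbon steel, M = 2.14×10⁻³

Screen on constraints: k ≥ 43.6 W/(m·K); cost ≤ 14 $/kg; max service T ≥ 256 °C. Survivors: copper, low-carbon steel.
Convert each candidate to consistent units, then evaluate M:
  copper: σ_y = 200.0 MPa, ρ = 8910 kg/m³
  low-carbon steel: σ_y = 284.0 MPa, ρ = 7860 kg/m³
  low-carbon steel: M = 2.14×10⁻³
  copper: M = 1.59×10⁻³
Highest index: low-carbon steel.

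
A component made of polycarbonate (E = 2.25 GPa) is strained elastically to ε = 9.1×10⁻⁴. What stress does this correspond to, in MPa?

σ = E·ε = 2250 MPa × 9.1×10⁻⁴ = 2.05 MPa.

2.05 MPa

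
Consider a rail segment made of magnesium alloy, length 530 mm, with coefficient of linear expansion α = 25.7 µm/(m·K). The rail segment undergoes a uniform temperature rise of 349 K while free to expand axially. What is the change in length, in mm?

4.75 mm

ΔL = α·L₀·ΔT = 25.7×10⁻⁶ × 530 mm × 349.0 K = 4.75 mm.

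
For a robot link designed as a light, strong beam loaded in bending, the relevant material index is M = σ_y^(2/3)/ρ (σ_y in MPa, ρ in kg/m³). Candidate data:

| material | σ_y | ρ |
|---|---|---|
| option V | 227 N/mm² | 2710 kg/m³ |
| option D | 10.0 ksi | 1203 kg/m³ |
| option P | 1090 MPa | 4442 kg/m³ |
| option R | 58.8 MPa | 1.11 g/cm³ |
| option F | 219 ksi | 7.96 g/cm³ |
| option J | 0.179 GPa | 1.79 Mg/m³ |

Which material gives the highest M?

Putting every candidate on a common basis:
  option V: σ_y = 227.0 MPa, ρ = 2710 kg/m³
  option D: σ_y = 68.95 MPa, ρ = 1203 kg/m³
  option P: σ_y = 1090 MPa, ρ = 4442 kg/m³
  option R: σ_y = 58.80 MPa, ρ = 1110 kg/m³
  option F: σ_y = 1510 MPa, ρ = 7960 kg/m³
  option J: σ_y = 179.0 MPa, ρ = 1790 kg/m³
  option P: M = 23.8×10⁻³
  option J: M = 17.7×10⁻³
  option F: M = 16.5×10⁻³
  option D: M = 14.0×10⁻³
  option V: M = 13.7×10⁻³
  option R: M = 13.6×10⁻³
The maximum is for option P.

option P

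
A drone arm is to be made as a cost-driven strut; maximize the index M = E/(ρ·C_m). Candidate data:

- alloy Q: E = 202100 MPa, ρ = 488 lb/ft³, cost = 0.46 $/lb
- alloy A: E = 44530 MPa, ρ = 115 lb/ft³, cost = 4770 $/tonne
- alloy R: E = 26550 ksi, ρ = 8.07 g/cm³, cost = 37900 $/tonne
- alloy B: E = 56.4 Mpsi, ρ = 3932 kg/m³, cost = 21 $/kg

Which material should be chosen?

alloy Q

Convert each candidate to consistent units, then evaluate M:
  alloy Q: E = 202.1 GPa, ρ = 7817 kg/m³, cost = 1.014 $/kg
  alloy A: E = 44.53 GPa, ρ = 1842 kg/m³, cost = 4.770 $/kg
  alloy R: E = 183.1 GPa, ρ = 8070 kg/m³, cost = 37.90 $/kg
  alloy B: E = 388.9 GPa, ρ = 3932 kg/m³, cost = 21.00 $/kg
  alloy Q: M = 25.5 MN·m per $
  alloy A: M = 5.07 MN·m per $
  alloy B: M = 4.71 MN·m per $
  alloy R: M = 0.599 MN·m per $
The maximum is for alloy Q.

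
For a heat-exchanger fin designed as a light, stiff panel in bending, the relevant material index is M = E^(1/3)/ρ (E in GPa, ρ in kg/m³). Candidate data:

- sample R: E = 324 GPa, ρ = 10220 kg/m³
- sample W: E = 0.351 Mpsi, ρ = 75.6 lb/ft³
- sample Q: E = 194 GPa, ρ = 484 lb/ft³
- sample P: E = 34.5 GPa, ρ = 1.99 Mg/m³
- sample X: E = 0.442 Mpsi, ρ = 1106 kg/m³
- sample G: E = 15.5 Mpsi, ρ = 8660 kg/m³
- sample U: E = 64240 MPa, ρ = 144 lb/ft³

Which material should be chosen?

Convert each candidate to consistent units, then evaluate M:
  sample R: E = 324.0 GPa, ρ = 10220 kg/m³
  sample W: E = 2.420 GPa, ρ = 1211 kg/m³
  sample Q: E = 194.0 GPa, ρ = 7753 kg/m³
  sample P: E = 34.50 GPa, ρ = 1990 kg/m³
  sample X: E = 3.047 GPa, ρ = 1106 kg/m³
  sample G: E = 106.9 GPa, ρ = 8660 kg/m³
  sample U: E = 64.24 GPa, ρ = 2307 kg/m³
  sample U: M = 1.74×10⁻³
  sample P: M = 1.64×10⁻³
  sample X: M = 1.31×10⁻³
  sample W: M = 1.11×10⁻³
  sample Q: M = 0.747×10⁻³
  sample R: M = 0.672×10⁻³
  sample G: M = 0.548×10⁻³
Sample U has the largest M.

sample U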